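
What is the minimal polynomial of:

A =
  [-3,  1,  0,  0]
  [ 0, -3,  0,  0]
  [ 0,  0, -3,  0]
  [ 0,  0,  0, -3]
x^2 + 6*x + 9

The characteristic polynomial is χ_A(x) = (x + 3)^4, so the eigenvalues are known. The minimal polynomial is
  m_A(x) = Π_λ (x − λ)^{k_λ}
where k_λ is the size of the *largest* Jordan block for λ (equivalently, the smallest k with (A − λI)^k v = 0 for every generalised eigenvector v of λ).

  λ = -3: largest Jordan block has size 2, contributing (x + 3)^2

So m_A(x) = (x + 3)^2 = x^2 + 6*x + 9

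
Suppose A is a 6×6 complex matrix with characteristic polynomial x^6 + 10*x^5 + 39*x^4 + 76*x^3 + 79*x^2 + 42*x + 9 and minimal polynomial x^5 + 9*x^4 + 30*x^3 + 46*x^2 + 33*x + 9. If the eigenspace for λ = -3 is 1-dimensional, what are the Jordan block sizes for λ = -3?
Block sizes for λ = -3: [2]

Step 1 — from the characteristic polynomial, algebraic multiplicity of λ = -3 is 2. From dim ker(A − (-3)·I) = 1, there are exactly 1 Jordan blocks for λ = -3.
Step 2 — from the minimal polynomial, the factor (x + 3)^2 tells us the largest block for λ = -3 has size 2.
Step 3 — with total size 2, 1 blocks, and largest block 2, the block sizes (in nonincreasing order) are [2].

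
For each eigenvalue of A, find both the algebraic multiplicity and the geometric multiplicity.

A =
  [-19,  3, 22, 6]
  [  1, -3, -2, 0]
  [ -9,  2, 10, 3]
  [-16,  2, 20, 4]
λ = -2: alg = 4, geom = 2

Step 1 — factor the characteristic polynomial to read off the algebraic multiplicities:
  χ_A(x) = (x + 2)^4

Step 2 — compute geometric multiplicities via the rank-nullity identity g(λ) = n − rank(A − λI):
  rank(A − (-2)·I) = 2, so dim ker(A − (-2)·I) = n − 2 = 2

Summary:
  λ = -2: algebraic multiplicity = 4, geometric multiplicity = 2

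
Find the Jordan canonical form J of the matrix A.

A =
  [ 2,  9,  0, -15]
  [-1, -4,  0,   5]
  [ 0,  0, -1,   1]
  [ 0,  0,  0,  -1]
J_2(-1) ⊕ J_2(-1)

The characteristic polynomial is
  det(x·I − A) = x^4 + 4*x^3 + 6*x^2 + 4*x + 1 = (x + 1)^4

Eigenvalues and multiplicities (the geometric multiplicity of λ is n − rank(A − λI), which equals the number of Jordan blocks for λ):
  λ = -1: algebraic multiplicity = 4, geometric multiplicity = 2

Determining the block sizes for each eigenvalue:
  λ = -1: with am = 4 and gm = 2, the partition is not yet determined (e.g. several partitions of 4 into 2 parts exist). Let N = A − (-1)·I. Computing rank(N^1) = 2, rank(N^2) = 0; the number of blocks of size ≥ j is rank(N^{j−1}) − rank(N^j), giving [2, 2]. So we have 2 block(s) of size 2 → block sizes [2, 2]

Assembling the blocks gives a Jordan form
J =
  [-1,  1,  0,  0]
  [ 0, -1,  0,  0]
  [ 0,  0, -1,  1]
  [ 0,  0,  0, -1]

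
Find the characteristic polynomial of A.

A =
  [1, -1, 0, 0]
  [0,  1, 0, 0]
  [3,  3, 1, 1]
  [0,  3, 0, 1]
x^4 - 4*x^3 + 6*x^2 - 4*x + 1

Expanding det(x·I − A) (e.g. by cofactor expansion or by noting that A is similar to its Jordan form J, which has the same characteristic polynomial as A) gives
  χ_A(x) = x^4 - 4*x^3 + 6*x^2 - 4*x + 1
which factors as (x - 1)^4. The eigenvalues (with algebraic multiplicities) are λ = 1 with multiplicity 4.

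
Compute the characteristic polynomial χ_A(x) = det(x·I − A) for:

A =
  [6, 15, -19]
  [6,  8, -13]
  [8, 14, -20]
x^3 + 6*x^2 + 12*x + 8

Expanding det(x·I − A) (e.g. by cofactor expansion or by noting that A is similar to its Jordan form J, which has the same characteristic polynomial as A) gives
  χ_A(x) = x^3 + 6*x^2 + 12*x + 8
which factors as (x + 2)^3. The eigenvalues (with algebraic multiplicities) are λ = -2 with multiplicity 3.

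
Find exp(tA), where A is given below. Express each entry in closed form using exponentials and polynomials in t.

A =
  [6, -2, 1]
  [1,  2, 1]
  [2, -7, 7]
e^{tA} =
  [t^2*exp(5*t)/2 + t*exp(5*t) + exp(5*t), -3*t^2*exp(5*t)/2 - 2*t*exp(5*t), t^2*exp(5*t)/2 + t*exp(5*t)]
  [t*exp(5*t), -3*t*exp(5*t) + exp(5*t), t*exp(5*t)]
  [-t^2*exp(5*t)/2 + 2*t*exp(5*t), 3*t^2*exp(5*t)/2 - 7*t*exp(5*t), -t^2*exp(5*t)/2 + 2*t*exp(5*t) + exp(5*t)]

Strategy: write A = P · J · P⁻¹ where J is a Jordan canonical form, so e^{tA} = P · e^{tJ} · P⁻¹, and e^{tJ} can be computed block-by-block.

A has Jordan form
J =
  [5, 1, 0]
  [0, 5, 1]
  [0, 0, 5]
(up to reordering of blocks).

Per-block formulas:
  For a 3×3 Jordan block J_3(5): exp(t · J_3(5)) = e^(5t)·(I + t·N + (t^2/2)·N^2), where N is the 3×3 nilpotent shift.

After assembling e^{tJ} and conjugating by P, we get:

e^{tA} =
  [t^2*exp(5*t)/2 + t*exp(5*t) + exp(5*t), -3*t^2*exp(5*t)/2 - 2*t*exp(5*t), t^2*exp(5*t)/2 + t*exp(5*t)]
  [t*exp(5*t), -3*t*exp(5*t) + exp(5*t), t*exp(5*t)]
  [-t^2*exp(5*t)/2 + 2*t*exp(5*t), 3*t^2*exp(5*t)/2 - 7*t*exp(5*t), -t^2*exp(5*t)/2 + 2*t*exp(5*t) + exp(5*t)]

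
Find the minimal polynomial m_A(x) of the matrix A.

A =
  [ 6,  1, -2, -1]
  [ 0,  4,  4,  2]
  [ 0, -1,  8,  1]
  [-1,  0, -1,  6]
x^3 - 18*x^2 + 108*x - 216

The characteristic polynomial is χ_A(x) = (x - 6)^4, so the eigenvalues are known. The minimal polynomial is
  m_A(x) = Π_λ (x − λ)^{k_λ}
where k_λ is the size of the *largest* Jordan block for λ (equivalently, the smallest k with (A − λI)^k v = 0 for every generalised eigenvector v of λ).

  λ = 6: largest Jordan block has size 3, contributing (x − 6)^3

So m_A(x) = (x - 6)^3 = x^3 - 18*x^2 + 108*x - 216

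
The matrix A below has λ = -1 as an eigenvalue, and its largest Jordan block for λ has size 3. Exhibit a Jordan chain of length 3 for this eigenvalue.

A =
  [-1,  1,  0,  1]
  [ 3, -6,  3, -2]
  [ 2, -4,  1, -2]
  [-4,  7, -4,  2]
A Jordan chain for λ = -1 of length 3:
v_1 = (-1, -1, 0, 1)ᵀ
v_2 = (0, 3, 2, -4)ᵀ
v_3 = (1, 0, 0, 0)ᵀ

Let N = A − (-1)·I. We want v_3 with N^3 v_3 = 0 but N^2 v_3 ≠ 0; then v_{j-1} := N · v_j for j = 3, …, 2.

Pick v_3 = (1, 0, 0, 0)ᵀ.
Then v_2 = N · v_3 = (0, 3, 2, -4)ᵀ.
Then v_1 = N · v_2 = (-1, -1, 0, 1)ᵀ.

Sanity check: (A − (-1)·I) v_1 = (0, 0, 0, 0)ᵀ = 0. ✓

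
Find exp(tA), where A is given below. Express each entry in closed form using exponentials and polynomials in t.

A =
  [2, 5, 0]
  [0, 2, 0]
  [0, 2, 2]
e^{tA} =
  [exp(2*t), 5*t*exp(2*t), 0]
  [0, exp(2*t), 0]
  [0, 2*t*exp(2*t), exp(2*t)]

Strategy: write A = P · J · P⁻¹ where J is a Jordan canonical form, so e^{tA} = P · e^{tJ} · P⁻¹, and e^{tJ} can be computed block-by-block.

A has Jordan form
J =
  [2, 1, 0]
  [0, 2, 0]
  [0, 0, 2]
(up to reordering of blocks).

Per-block formulas:
  For a 1×1 block at λ = 2: exp(t · [2]) = [e^(2t)].
  For a 2×2 Jordan block J_2(2): exp(t · J_2(2)) = e^(2t)·(I + t·N), where N is the 2×2 nilpotent shift.

After assembling e^{tJ} and conjugating by P, we get:

e^{tA} =
  [exp(2*t), 5*t*exp(2*t), 0]
  [0, exp(2*t), 0]
  [0, 2*t*exp(2*t), exp(2*t)]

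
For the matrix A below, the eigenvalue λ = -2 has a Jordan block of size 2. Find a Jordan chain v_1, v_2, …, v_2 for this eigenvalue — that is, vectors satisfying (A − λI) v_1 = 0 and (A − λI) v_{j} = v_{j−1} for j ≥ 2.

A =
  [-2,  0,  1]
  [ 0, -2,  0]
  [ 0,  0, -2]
A Jordan chain for λ = -2 of length 2:
v_1 = (1, 0, 0)ᵀ
v_2 = (0, 0, 1)ᵀ

Let N = A − (-2)·I. We want v_2 with N^2 v_2 = 0 but N^1 v_2 ≠ 0; then v_{j-1} := N · v_j for j = 2, …, 2.

Pick v_2 = (0, 0, 1)ᵀ.
Then v_1 = N · v_2 = (1, 0, 0)ᵀ.

Sanity check: (A − (-2)·I) v_1 = (0, 0, 0)ᵀ = 0. ✓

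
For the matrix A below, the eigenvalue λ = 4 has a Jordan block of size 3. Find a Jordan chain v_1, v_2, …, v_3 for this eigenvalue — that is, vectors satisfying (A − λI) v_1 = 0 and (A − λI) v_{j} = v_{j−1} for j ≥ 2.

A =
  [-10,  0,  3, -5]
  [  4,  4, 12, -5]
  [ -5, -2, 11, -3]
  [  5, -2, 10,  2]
A Jordan chain for λ = 4 of length 3:
v_1 = (4, -14, -8, -16)ᵀ
v_2 = (0, 0, -2, -2)ᵀ
v_3 = (0, 1, 0, 0)ᵀ

Let N = A − (4)·I. We want v_3 with N^3 v_3 = 0 but N^2 v_3 ≠ 0; then v_{j-1} := N · v_j for j = 3, …, 2.

Pick v_3 = (0, 1, 0, 0)ᵀ.
Then v_2 = N · v_3 = (0, 0, -2, -2)ᵀ.
Then v_1 = N · v_2 = (4, -14, -8, -16)ᵀ.

Sanity check: (A − (4)·I) v_1 = (0, 0, 0, 0)ᵀ = 0. ✓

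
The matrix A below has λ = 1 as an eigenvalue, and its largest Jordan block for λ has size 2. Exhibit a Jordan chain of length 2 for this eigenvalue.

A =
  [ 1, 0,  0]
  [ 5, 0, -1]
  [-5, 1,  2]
A Jordan chain for λ = 1 of length 2:
v_1 = (0, 5, -5)ᵀ
v_2 = (1, 0, 0)ᵀ

Let N = A − (1)·I. We want v_2 with N^2 v_2 = 0 but N^1 v_2 ≠ 0; then v_{j-1} := N · v_j for j = 2, …, 2.

Pick v_2 = (1, 0, 0)ᵀ.
Then v_1 = N · v_2 = (0, 5, -5)ᵀ.

Sanity check: (A − (1)·I) v_1 = (0, 0, 0)ᵀ = 0. ✓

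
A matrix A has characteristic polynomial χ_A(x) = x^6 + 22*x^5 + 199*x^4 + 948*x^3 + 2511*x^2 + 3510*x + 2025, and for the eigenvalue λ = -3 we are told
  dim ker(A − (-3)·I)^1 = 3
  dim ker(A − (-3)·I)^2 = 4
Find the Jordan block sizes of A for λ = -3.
Block sizes for λ = -3: [2, 1, 1]

From the dimensions of kernels of powers, the number of Jordan blocks of size at least j is d_j − d_{j−1} where d_j = dim ker(N^j) (with d_0 = 0). Computing the differences gives [3, 1].
The number of blocks of size exactly k is (#blocks of size ≥ k) − (#blocks of size ≥ k + 1), so the partition is: 2 block(s) of size 1, 1 block(s) of size 2.
In nonincreasing order the block sizes are [2, 1, 1].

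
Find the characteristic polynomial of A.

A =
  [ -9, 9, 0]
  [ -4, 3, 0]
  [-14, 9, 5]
x^3 + x^2 - 21*x - 45

Expanding det(x·I − A) (e.g. by cofactor expansion or by noting that A is similar to its Jordan form J, which has the same characteristic polynomial as A) gives
  χ_A(x) = x^3 + x^2 - 21*x - 45
which factors as (x - 5)*(x + 3)^2. The eigenvalues (with algebraic multiplicities) are λ = -3 with multiplicity 2, λ = 5 with multiplicity 1.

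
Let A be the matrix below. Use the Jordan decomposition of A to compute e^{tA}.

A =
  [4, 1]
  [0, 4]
e^{tA} =
  [exp(4*t), t*exp(4*t)]
  [0, exp(4*t)]

Strategy: write A = P · J · P⁻¹ where J is a Jordan canonical form, so e^{tA} = P · e^{tJ} · P⁻¹, and e^{tJ} can be computed block-by-block.

A has Jordan form
J =
  [4, 1]
  [0, 4]
(up to reordering of blocks).

Per-block formulas:
  For a 2×2 Jordan block J_2(4): exp(t · J_2(4)) = e^(4t)·(I + t·N), where N is the 2×2 nilpotent shift.

After assembling e^{tJ} and conjugating by P, we get:

e^{tA} =
  [exp(4*t), t*exp(4*t)]
  [0, exp(4*t)]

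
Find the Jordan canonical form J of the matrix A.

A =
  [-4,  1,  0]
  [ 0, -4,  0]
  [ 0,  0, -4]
J_2(-4) ⊕ J_1(-4)

The characteristic polynomial is
  det(x·I − A) = x^3 + 12*x^2 + 48*x + 64 = (x + 4)^3

Eigenvalues and multiplicities (the geometric multiplicity of λ is n − rank(A − λI), which equals the number of Jordan blocks for λ):
  λ = -4: algebraic multiplicity = 3, geometric multiplicity = 2

Determining the block sizes for each eigenvalue:
  λ = -4: 2 blocks summing to 3 forces exactly one block of size 2 and the rest size 1 → block sizes [2, 1]

Assembling the blocks gives a Jordan form
J =
  [-4,  1,  0]
  [ 0, -4,  0]
  [ 0,  0, -4]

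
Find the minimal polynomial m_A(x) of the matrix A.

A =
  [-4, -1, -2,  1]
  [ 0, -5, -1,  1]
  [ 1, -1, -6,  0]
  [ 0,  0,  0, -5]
x^3 + 15*x^2 + 75*x + 125

The characteristic polynomial is χ_A(x) = (x + 5)^4, so the eigenvalues are known. The minimal polynomial is
  m_A(x) = Π_λ (x − λ)^{k_λ}
where k_λ is the size of the *largest* Jordan block for λ (equivalently, the smallest k with (A − λI)^k v = 0 for every generalised eigenvector v of λ).

  λ = -5: largest Jordan block has size 3, contributing (x + 5)^3

So m_A(x) = (x + 5)^3 = x^3 + 15*x^2 + 75*x + 125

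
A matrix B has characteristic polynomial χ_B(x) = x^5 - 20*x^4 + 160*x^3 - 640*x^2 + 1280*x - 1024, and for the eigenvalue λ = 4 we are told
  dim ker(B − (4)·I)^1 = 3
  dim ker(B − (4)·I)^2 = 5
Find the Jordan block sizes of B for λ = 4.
Block sizes for λ = 4: [2, 2, 1]

From the dimensions of kernels of powers, the number of Jordan blocks of size at least j is d_j − d_{j−1} where d_j = dim ker(N^j) (with d_0 = 0). Computing the differences gives [3, 2].
The number of blocks of size exactly k is (#blocks of size ≥ k) − (#blocks of size ≥ k + 1), so the partition is: 1 block(s) of size 1, 2 block(s) of size 2.
In nonincreasing order the block sizes are [2, 2, 1].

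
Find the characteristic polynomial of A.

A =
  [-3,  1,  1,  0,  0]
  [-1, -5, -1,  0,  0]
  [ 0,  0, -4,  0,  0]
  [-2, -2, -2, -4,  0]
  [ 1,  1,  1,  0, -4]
x^5 + 20*x^4 + 160*x^3 + 640*x^2 + 1280*x + 1024

Expanding det(x·I − A) (e.g. by cofactor expansion or by noting that A is similar to its Jordan form J, which has the same characteristic polynomial as A) gives
  χ_A(x) = x^5 + 20*x^4 + 160*x^3 + 640*x^2 + 1280*x + 1024
which factors as (x + 4)^5. The eigenvalues (with algebraic multiplicities) are λ = -4 with multiplicity 5.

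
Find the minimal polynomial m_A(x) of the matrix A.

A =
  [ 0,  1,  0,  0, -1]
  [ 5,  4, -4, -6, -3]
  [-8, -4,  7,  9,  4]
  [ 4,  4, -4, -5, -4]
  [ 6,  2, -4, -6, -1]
x^2 - 2*x + 1

The characteristic polynomial is χ_A(x) = (x - 1)^5, so the eigenvalues are known. The minimal polynomial is
  m_A(x) = Π_λ (x − λ)^{k_λ}
where k_λ is the size of the *largest* Jordan block for λ (equivalently, the smallest k with (A − λI)^k v = 0 for every generalised eigenvector v of λ).

  λ = 1: largest Jordan block has size 2, contributing (x − 1)^2

So m_A(x) = (x - 1)^2 = x^2 - 2*x + 1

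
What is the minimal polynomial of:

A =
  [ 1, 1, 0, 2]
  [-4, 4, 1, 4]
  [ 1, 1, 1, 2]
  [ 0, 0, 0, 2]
x^3 - 6*x^2 + 12*x - 8

The characteristic polynomial is χ_A(x) = (x - 2)^4, so the eigenvalues are known. The minimal polynomial is
  m_A(x) = Π_λ (x − λ)^{k_λ}
where k_λ is the size of the *largest* Jordan block for λ (equivalently, the smallest k with (A − λI)^k v = 0 for every generalised eigenvector v of λ).

  λ = 2: largest Jordan block has size 3, contributing (x − 2)^3

So m_A(x) = (x - 2)^3 = x^3 - 6*x^2 + 12*x - 8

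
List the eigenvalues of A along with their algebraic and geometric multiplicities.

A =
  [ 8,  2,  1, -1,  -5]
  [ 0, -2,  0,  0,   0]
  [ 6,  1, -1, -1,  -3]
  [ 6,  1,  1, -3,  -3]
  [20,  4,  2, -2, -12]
λ = -2: alg = 5, geom = 3

Step 1 — factor the characteristic polynomial to read off the algebraic multiplicities:
  χ_A(x) = (x + 2)^5

Step 2 — compute geometric multiplicities via the rank-nullity identity g(λ) = n − rank(A − λI):
  rank(A − (-2)·I) = 2, so dim ker(A − (-2)·I) = n − 2 = 3

Summary:
  λ = -2: algebraic multiplicity = 5, geometric multiplicity = 3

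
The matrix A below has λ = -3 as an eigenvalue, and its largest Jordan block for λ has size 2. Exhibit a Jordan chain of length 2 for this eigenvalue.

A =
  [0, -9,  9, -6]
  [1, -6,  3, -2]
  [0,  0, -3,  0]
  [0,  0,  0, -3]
A Jordan chain for λ = -3 of length 2:
v_1 = (3, 1, 0, 0)ᵀ
v_2 = (1, 0, 0, 0)ᵀ

Let N = A − (-3)·I. We want v_2 with N^2 v_2 = 0 but N^1 v_2 ≠ 0; then v_{j-1} := N · v_j for j = 2, …, 2.

Pick v_2 = (1, 0, 0, 0)ᵀ.
Then v_1 = N · v_2 = (3, 1, 0, 0)ᵀ.

Sanity check: (A − (-3)·I) v_1 = (0, 0, 0, 0)ᵀ = 0. ✓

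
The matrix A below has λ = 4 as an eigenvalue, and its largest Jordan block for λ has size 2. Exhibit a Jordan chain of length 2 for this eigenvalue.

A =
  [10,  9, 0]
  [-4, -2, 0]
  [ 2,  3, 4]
A Jordan chain for λ = 4 of length 2:
v_1 = (6, -4, 2)ᵀ
v_2 = (1, 0, 0)ᵀ

Let N = A − (4)·I. We want v_2 with N^2 v_2 = 0 but N^1 v_2 ≠ 0; then v_{j-1} := N · v_j for j = 2, …, 2.

Pick v_2 = (1, 0, 0)ᵀ.
Then v_1 = N · v_2 = (6, -4, 2)ᵀ.

Sanity check: (A − (4)·I) v_1 = (0, 0, 0)ᵀ = 0. ✓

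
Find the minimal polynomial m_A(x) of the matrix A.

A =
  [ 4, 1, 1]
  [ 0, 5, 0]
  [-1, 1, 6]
x^2 - 10*x + 25

The characteristic polynomial is χ_A(x) = (x - 5)^3, so the eigenvalues are known. The minimal polynomial is
  m_A(x) = Π_λ (x − λ)^{k_λ}
where k_λ is the size of the *largest* Jordan block for λ (equivalently, the smallest k with (A − λI)^k v = 0 for every generalised eigenvector v of λ).

  λ = 5: largest Jordan block has size 2, contributing (x − 5)^2

So m_A(x) = (x - 5)^2 = x^2 - 10*x + 25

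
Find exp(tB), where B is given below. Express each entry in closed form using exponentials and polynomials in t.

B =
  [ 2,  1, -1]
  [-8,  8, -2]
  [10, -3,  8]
e^{tB} =
  [-t^2*exp(6*t) - 4*t*exp(6*t) + exp(6*t), t^2*exp(6*t)/2 + t*exp(6*t), -t*exp(6*t)]
  [-2*t^2*exp(6*t) - 8*t*exp(6*t), t^2*exp(6*t) + 2*t*exp(6*t) + exp(6*t), -2*t*exp(6*t)]
  [2*t^2*exp(6*t) + 10*t*exp(6*t), -t^2*exp(6*t) - 3*t*exp(6*t), 2*t*exp(6*t) + exp(6*t)]

Strategy: write B = P · J · P⁻¹ where J is a Jordan canonical form, so e^{tB} = P · e^{tJ} · P⁻¹, and e^{tJ} can be computed block-by-block.

B has Jordan form
J =
  [6, 1, 0]
  [0, 6, 1]
  [0, 0, 6]
(up to reordering of blocks).

Per-block formulas:
  For a 3×3 Jordan block J_3(6): exp(t · J_3(6)) = e^(6t)·(I + t·N + (t^2/2)·N^2), where N is the 3×3 nilpotent shift.

After assembling e^{tJ} and conjugating by P, we get:

e^{tB} =
  [-t^2*exp(6*t) - 4*t*exp(6*t) + exp(6*t), t^2*exp(6*t)/2 + t*exp(6*t), -t*exp(6*t)]
  [-2*t^2*exp(6*t) - 8*t*exp(6*t), t^2*exp(6*t) + 2*t*exp(6*t) + exp(6*t), -2*t*exp(6*t)]
  [2*t^2*exp(6*t) + 10*t*exp(6*t), -t^2*exp(6*t) - 3*t*exp(6*t), 2*t*exp(6*t) + exp(6*t)]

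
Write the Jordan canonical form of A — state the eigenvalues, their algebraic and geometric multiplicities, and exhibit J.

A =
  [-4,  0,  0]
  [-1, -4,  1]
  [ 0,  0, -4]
J_2(-4) ⊕ J_1(-4)

The characteristic polynomial is
  det(x·I − A) = x^3 + 12*x^2 + 48*x + 64 = (x + 4)^3

Eigenvalues and multiplicities (the geometric multiplicity of λ is n − rank(A − λI), which equals the number of Jordan blocks for λ):
  λ = -4: algebraic multiplicity = 3, geometric multiplicity = 2

Determining the block sizes for each eigenvalue:
  λ = -4: 2 blocks summing to 3 forces exactly one block of size 2 and the rest size 1 → block sizes [2, 1]

Assembling the blocks gives a Jordan form
J =
  [-4,  1,  0]
  [ 0, -4,  0]
  [ 0,  0, -4]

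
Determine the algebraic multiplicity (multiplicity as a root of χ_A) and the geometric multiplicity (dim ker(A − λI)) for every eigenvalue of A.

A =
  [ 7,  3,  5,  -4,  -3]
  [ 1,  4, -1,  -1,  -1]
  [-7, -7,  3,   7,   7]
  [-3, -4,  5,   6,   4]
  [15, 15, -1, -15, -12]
λ = -4: alg = 1, geom = 1; λ = 3: alg = 4, geom = 2

Step 1 — factor the characteristic polynomial to read off the algebraic multiplicities:
  χ_A(x) = (x - 3)^4*(x + 4)

Step 2 — compute geometric multiplicities via the rank-nullity identity g(λ) = n − rank(A − λI):
  rank(A − (-4)·I) = 4, so dim ker(A − (-4)·I) = n − 4 = 1
  rank(A − (3)·I) = 3, so dim ker(A − (3)·I) = n − 3 = 2

Summary:
  λ = -4: algebraic multiplicity = 1, geometric multiplicity = 1
  λ = 3: algebraic multiplicity = 4, geometric multiplicity = 2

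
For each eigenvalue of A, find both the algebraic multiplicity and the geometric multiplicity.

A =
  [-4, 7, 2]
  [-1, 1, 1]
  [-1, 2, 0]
λ = -1: alg = 3, geom = 1

Step 1 — factor the characteristic polynomial to read off the algebraic multiplicities:
  χ_A(x) = (x + 1)^3

Step 2 — compute geometric multiplicities via the rank-nullity identity g(λ) = n − rank(A − λI):
  rank(A − (-1)·I) = 2, so dim ker(A − (-1)·I) = n − 2 = 1

Summary:
  λ = -1: algebraic multiplicity = 3, geometric multiplicity = 1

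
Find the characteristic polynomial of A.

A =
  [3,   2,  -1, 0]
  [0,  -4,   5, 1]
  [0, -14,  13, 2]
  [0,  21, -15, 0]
x^4 - 12*x^3 + 54*x^2 - 108*x + 81

Expanding det(x·I − A) (e.g. by cofactor expansion or by noting that A is similar to its Jordan form J, which has the same characteristic polynomial as A) gives
  χ_A(x) = x^4 - 12*x^3 + 54*x^2 - 108*x + 81
which factors as (x - 3)^4. The eigenvalues (with algebraic multiplicities) are λ = 3 with multiplicity 4.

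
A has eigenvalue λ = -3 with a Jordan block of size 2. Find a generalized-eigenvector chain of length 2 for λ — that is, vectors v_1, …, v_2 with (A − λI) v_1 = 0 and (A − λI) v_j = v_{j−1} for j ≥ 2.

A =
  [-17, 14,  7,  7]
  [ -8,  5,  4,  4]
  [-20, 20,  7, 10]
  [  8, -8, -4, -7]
A Jordan chain for λ = -3 of length 2:
v_1 = (-14, -8, -20, 8)ᵀ
v_2 = (1, 0, 0, 0)ᵀ

Let N = A − (-3)·I. We want v_2 with N^2 v_2 = 0 but N^1 v_2 ≠ 0; then v_{j-1} := N · v_j for j = 2, …, 2.

Pick v_2 = (1, 0, 0, 0)ᵀ.
Then v_1 = N · v_2 = (-14, -8, -20, 8)ᵀ.

Sanity check: (A − (-3)·I) v_1 = (0, 0, 0, 0)ᵀ = 0. ✓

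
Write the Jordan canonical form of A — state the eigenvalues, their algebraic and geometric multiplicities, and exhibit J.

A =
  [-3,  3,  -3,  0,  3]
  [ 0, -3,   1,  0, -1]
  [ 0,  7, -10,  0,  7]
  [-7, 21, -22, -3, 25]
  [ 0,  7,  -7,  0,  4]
J_3(-3) ⊕ J_2(-3)

The characteristic polynomial is
  det(x·I − A) = x^5 + 15*x^4 + 90*x^3 + 270*x^2 + 405*x + 243 = (x + 3)^5

Eigenvalues and multiplicities (the geometric multiplicity of λ is n − rank(A − λI), which equals the number of Jordan blocks for λ):
  λ = -3: algebraic multiplicity = 5, geometric multiplicity = 2

Determining the block sizes for each eigenvalue:
  λ = -3: with am = 5 and gm = 2, the partition is not yet determined (e.g. several partitions of 5 into 2 parts exist). Let N = A − (-3)·I. Computing rank(N^1) = 3, rank(N^2) = 1, rank(N^3) = 0; the number of blocks of size ≥ j is rank(N^{j−1}) − rank(N^j), giving [2, 2, 1]. So we have 1 block(s) of size 3, 1 block(s) of size 2 → block sizes [3, 2]

Assembling the blocks gives a Jordan form
J =
  [-3,  1,  0,  0,  0]
  [ 0, -3,  1,  0,  0]
  [ 0,  0, -3,  0,  0]
  [ 0,  0,  0, -3,  1]
  [ 0,  0,  0,  0, -3]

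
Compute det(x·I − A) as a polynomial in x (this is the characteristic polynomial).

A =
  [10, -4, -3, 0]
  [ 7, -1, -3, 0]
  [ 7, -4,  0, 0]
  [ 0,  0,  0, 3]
x^4 - 12*x^3 + 54*x^2 - 108*x + 81

Expanding det(x·I − A) (e.g. by cofactor expansion or by noting that A is similar to its Jordan form J, which has the same characteristic polynomial as A) gives
  χ_A(x) = x^4 - 12*x^3 + 54*x^2 - 108*x + 81
which factors as (x - 3)^4. The eigenvalues (with algebraic multiplicities) are λ = 3 with multiplicity 4.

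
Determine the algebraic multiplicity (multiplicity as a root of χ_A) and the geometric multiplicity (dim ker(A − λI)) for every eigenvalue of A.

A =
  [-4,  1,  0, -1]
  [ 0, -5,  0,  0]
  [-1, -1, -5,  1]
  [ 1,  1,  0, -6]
λ = -5: alg = 4, geom = 3

Step 1 — factor the characteristic polynomial to read off the algebraic multiplicities:
  χ_A(x) = (x + 5)^4

Step 2 — compute geometric multiplicities via the rank-nullity identity g(λ) = n − rank(A − λI):
  rank(A − (-5)·I) = 1, so dim ker(A − (-5)·I) = n − 1 = 3

Summary:
  λ = -5: algebraic multiplicity = 4, geometric multiplicity = 3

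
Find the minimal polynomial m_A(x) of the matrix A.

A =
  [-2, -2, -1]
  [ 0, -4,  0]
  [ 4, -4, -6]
x^2 + 8*x + 16

The characteristic polynomial is χ_A(x) = (x + 4)^3, so the eigenvalues are known. The minimal polynomial is
  m_A(x) = Π_λ (x − λ)^{k_λ}
where k_λ is the size of the *largest* Jordan block for λ (equivalently, the smallest k with (A − λI)^k v = 0 for every generalised eigenvector v of λ).

  λ = -4: largest Jordan block has size 2, contributing (x + 4)^2

So m_A(x) = (x + 4)^2 = x^2 + 8*x + 16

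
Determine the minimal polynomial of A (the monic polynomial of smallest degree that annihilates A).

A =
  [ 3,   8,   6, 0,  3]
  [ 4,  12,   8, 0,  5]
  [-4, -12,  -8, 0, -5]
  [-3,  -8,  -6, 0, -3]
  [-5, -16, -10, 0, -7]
x^3

The characteristic polynomial is χ_A(x) = x^5, so the eigenvalues are known. The minimal polynomial is
  m_A(x) = Π_λ (x − λ)^{k_λ}
where k_λ is the size of the *largest* Jordan block for λ (equivalently, the smallest k with (A − λI)^k v = 0 for every generalised eigenvector v of λ).

  λ = 0: largest Jordan block has size 3, contributing (x − 0)^3

So m_A(x) = x^3 = x^3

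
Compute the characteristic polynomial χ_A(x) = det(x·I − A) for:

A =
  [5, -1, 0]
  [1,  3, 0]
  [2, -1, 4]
x^3 - 12*x^2 + 48*x - 64

Expanding det(x·I − A) (e.g. by cofactor expansion or by noting that A is similar to its Jordan form J, which has the same characteristic polynomial as A) gives
  χ_A(x) = x^3 - 12*x^2 + 48*x - 64
which factors as (x - 4)^3. The eigenvalues (with algebraic multiplicities) are λ = 4 with multiplicity 3.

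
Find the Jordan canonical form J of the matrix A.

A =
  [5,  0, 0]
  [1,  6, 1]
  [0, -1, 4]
J_3(5)

The characteristic polynomial is
  det(x·I − A) = x^3 - 15*x^2 + 75*x - 125 = (x - 5)^3

Eigenvalues and multiplicities (the geometric multiplicity of λ is n − rank(A − λI), which equals the number of Jordan blocks for λ):
  λ = 5: algebraic multiplicity = 3, geometric multiplicity = 1

Determining the block sizes for each eigenvalue:
  λ = 5: one block (gm = 1), so the single block has size am = 3 → block sizes [3]

Assembling the blocks gives a Jordan form
J =
  [5, 1, 0]
  [0, 5, 1]
  [0, 0, 5]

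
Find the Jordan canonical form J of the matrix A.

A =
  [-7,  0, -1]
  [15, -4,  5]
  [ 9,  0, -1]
J_2(-4) ⊕ J_1(-4)

The characteristic polynomial is
  det(x·I − A) = x^3 + 12*x^2 + 48*x + 64 = (x + 4)^3

Eigenvalues and multiplicities (the geometric multiplicity of λ is n − rank(A − λI), which equals the number of Jordan blocks for λ):
  λ = -4: algebraic multiplicity = 3, geometric multiplicity = 2

Determining the block sizes for each eigenvalue:
  λ = -4: 2 blocks summing to 3 forces exactly one block of size 2 and the rest size 1 → block sizes [2, 1]

Assembling the blocks gives a Jordan form
J =
  [-4,  1,  0]
  [ 0, -4,  0]
  [ 0,  0, -4]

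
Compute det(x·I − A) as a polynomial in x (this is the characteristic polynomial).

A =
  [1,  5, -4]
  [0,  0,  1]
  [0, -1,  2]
x^3 - 3*x^2 + 3*x - 1

Expanding det(x·I − A) (e.g. by cofactor expansion or by noting that A is similar to its Jordan form J, which has the same characteristic polynomial as A) gives
  χ_A(x) = x^3 - 3*x^2 + 3*x - 1
which factors as (x - 1)^3. The eigenvalues (with algebraic multiplicities) are λ = 1 with multiplicity 3.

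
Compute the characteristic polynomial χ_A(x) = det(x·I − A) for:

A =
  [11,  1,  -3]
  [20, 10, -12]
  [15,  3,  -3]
x^3 - 18*x^2 + 108*x - 216

Expanding det(x·I − A) (e.g. by cofactor expansion or by noting that A is similar to its Jordan form J, which has the same characteristic polynomial as A) gives
  χ_A(x) = x^3 - 18*x^2 + 108*x - 216
which factors as (x - 6)^3. The eigenvalues (with algebraic multiplicities) are λ = 6 with multiplicity 3.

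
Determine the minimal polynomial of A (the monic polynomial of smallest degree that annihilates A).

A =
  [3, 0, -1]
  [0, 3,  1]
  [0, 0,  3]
x^2 - 6*x + 9

The characteristic polynomial is χ_A(x) = (x - 3)^3, so the eigenvalues are known. The minimal polynomial is
  m_A(x) = Π_λ (x − λ)^{k_λ}
where k_λ is the size of the *largest* Jordan block for λ (equivalently, the smallest k with (A − λI)^k v = 0 for every generalised eigenvector v of λ).

  λ = 3: largest Jordan block has size 2, contributing (x − 3)^2

So m_A(x) = (x - 3)^2 = x^2 - 6*x + 9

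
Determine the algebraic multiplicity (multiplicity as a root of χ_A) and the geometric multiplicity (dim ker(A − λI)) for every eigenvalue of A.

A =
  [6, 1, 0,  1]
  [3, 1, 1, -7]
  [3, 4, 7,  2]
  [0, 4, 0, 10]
λ = 6: alg = 4, geom = 2

Step 1 — factor the characteristic polynomial to read off the algebraic multiplicities:
  χ_A(x) = (x - 6)^4

Step 2 — compute geometric multiplicities via the rank-nullity identity g(λ) = n − rank(A − λI):
  rank(A − (6)·I) = 2, so dim ker(A − (6)·I) = n − 2 = 2

Summary:
  λ = 6: algebraic multiplicity = 4, geometric multiplicity = 2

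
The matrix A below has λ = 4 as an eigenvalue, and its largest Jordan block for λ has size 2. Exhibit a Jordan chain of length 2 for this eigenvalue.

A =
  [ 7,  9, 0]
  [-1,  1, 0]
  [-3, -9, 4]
A Jordan chain for λ = 4 of length 2:
v_1 = (3, -1, -3)ᵀ
v_2 = (1, 0, 0)ᵀ

Let N = A − (4)·I. We want v_2 with N^2 v_2 = 0 but N^1 v_2 ≠ 0; then v_{j-1} := N · v_j for j = 2, …, 2.

Pick v_2 = (1, 0, 0)ᵀ.
Then v_1 = N · v_2 = (3, -1, -3)ᵀ.

Sanity check: (A − (4)·I) v_1 = (0, 0, 0)ᵀ = 0. ✓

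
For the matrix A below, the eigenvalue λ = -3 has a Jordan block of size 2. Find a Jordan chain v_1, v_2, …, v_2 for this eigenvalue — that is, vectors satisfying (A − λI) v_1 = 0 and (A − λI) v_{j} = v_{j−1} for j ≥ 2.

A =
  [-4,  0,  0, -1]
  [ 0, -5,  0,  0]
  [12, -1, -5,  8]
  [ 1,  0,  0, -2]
A Jordan chain for λ = -3 of length 2:
v_1 = (-1, 0, -2, 1)ᵀ
v_2 = (1, 0, 7, 0)ᵀ

Let N = A − (-3)·I. We want v_2 with N^2 v_2 = 0 but N^1 v_2 ≠ 0; then v_{j-1} := N · v_j for j = 2, …, 2.

Pick v_2 = (1, 0, 7, 0)ᵀ.
Then v_1 = N · v_2 = (-1, 0, -2, 1)ᵀ.

Sanity check: (A − (-3)·I) v_1 = (0, 0, 0, 0)ᵀ = 0. ✓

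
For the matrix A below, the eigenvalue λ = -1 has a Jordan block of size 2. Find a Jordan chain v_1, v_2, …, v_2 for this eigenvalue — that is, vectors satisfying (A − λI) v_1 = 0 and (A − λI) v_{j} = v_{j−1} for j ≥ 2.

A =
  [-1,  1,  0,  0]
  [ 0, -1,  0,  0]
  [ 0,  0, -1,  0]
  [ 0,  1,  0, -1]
A Jordan chain for λ = -1 of length 2:
v_1 = (1, 0, 0, 1)ᵀ
v_2 = (0, 1, 0, 0)ᵀ

Let N = A − (-1)·I. We want v_2 with N^2 v_2 = 0 but N^1 v_2 ≠ 0; then v_{j-1} := N · v_j for j = 2, …, 2.

Pick v_2 = (0, 1, 0, 0)ᵀ.
Then v_1 = N · v_2 = (1, 0, 0, 1)ᵀ.

Sanity check: (A − (-1)·I) v_1 = (0, 0, 0, 0)ᵀ = 0. ✓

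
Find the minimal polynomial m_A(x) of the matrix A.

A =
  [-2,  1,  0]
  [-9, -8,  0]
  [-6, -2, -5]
x^2 + 10*x + 25

The characteristic polynomial is χ_A(x) = (x + 5)^3, so the eigenvalues are known. The minimal polynomial is
  m_A(x) = Π_λ (x − λ)^{k_λ}
where k_λ is the size of the *largest* Jordan block for λ (equivalently, the smallest k with (A − λI)^k v = 0 for every generalised eigenvector v of λ).

  λ = -5: largest Jordan block has size 2, contributing (x + 5)^2

So m_A(x) = (x + 5)^2 = x^2 + 10*x + 25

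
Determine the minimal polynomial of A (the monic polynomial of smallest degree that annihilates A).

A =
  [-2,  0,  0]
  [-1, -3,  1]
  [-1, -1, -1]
x^2 + 4*x + 4

The characteristic polynomial is χ_A(x) = (x + 2)^3, so the eigenvalues are known. The minimal polynomial is
  m_A(x) = Π_λ (x − λ)^{k_λ}
where k_λ is the size of the *largest* Jordan block for λ (equivalently, the smallest k with (A − λI)^k v = 0 for every generalised eigenvector v of λ).

  λ = -2: largest Jordan block has size 2, contributing (x + 2)^2

So m_A(x) = (x + 2)^2 = x^2 + 4*x + 4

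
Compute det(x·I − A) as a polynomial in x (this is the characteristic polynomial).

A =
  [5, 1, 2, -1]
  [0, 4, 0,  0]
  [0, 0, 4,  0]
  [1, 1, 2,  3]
x^4 - 16*x^3 + 96*x^2 - 256*x + 256

Expanding det(x·I − A) (e.g. by cofactor expansion or by noting that A is similar to its Jordan form J, which has the same characteristic polynomial as A) gives
  χ_A(x) = x^4 - 16*x^3 + 96*x^2 - 256*x + 256
which factors as (x - 4)^4. The eigenvalues (with algebraic multiplicities) are λ = 4 with multiplicity 4.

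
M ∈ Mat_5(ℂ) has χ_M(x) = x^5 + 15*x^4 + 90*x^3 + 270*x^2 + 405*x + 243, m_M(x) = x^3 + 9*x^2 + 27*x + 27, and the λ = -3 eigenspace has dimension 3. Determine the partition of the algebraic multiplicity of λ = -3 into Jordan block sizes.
Block sizes for λ = -3: [3, 1, 1]

Step 1 — from the characteristic polynomial, algebraic multiplicity of λ = -3 is 5. From dim ker(M − (-3)·I) = 3, there are exactly 3 Jordan blocks for λ = -3.
Step 2 — from the minimal polynomial, the factor (x + 3)^3 tells us the largest block for λ = -3 has size 3.
Step 3 — with total size 5, 3 blocks, and largest block 3, the block sizes (in nonincreasing order) are [3, 1, 1].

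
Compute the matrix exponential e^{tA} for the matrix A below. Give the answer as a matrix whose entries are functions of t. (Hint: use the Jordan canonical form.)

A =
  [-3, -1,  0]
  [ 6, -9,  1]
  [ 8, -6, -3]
e^{tA} =
  [-t^2*exp(-5*t) + 2*t*exp(-5*t) + exp(-5*t), t^2*exp(-5*t) - t*exp(-5*t), -t^2*exp(-5*t)/2]
  [-2*t^2*exp(-5*t) + 6*t*exp(-5*t), 2*t^2*exp(-5*t) - 4*t*exp(-5*t) + exp(-5*t), -t^2*exp(-5*t) + t*exp(-5*t)]
  [-2*t^2*exp(-5*t) + 8*t*exp(-5*t), 2*t^2*exp(-5*t) - 6*t*exp(-5*t), -t^2*exp(-5*t) + 2*t*exp(-5*t) + exp(-5*t)]

Strategy: write A = P · J · P⁻¹ where J is a Jordan canonical form, so e^{tA} = P · e^{tJ} · P⁻¹, and e^{tJ} can be computed block-by-block.

A has Jordan form
J =
  [-5,  1,  0]
  [ 0, -5,  1]
  [ 0,  0, -5]
(up to reordering of blocks).

Per-block formulas:
  For a 3×3 Jordan block J_3(-5): exp(t · J_3(-5)) = e^(-5t)·(I + t·N + (t^2/2)·N^2), where N is the 3×3 nilpotent shift.

After assembling e^{tJ} and conjugating by P, we get:

e^{tA} =
  [-t^2*exp(-5*t) + 2*t*exp(-5*t) + exp(-5*t), t^2*exp(-5*t) - t*exp(-5*t), -t^2*exp(-5*t)/2]
  [-2*t^2*exp(-5*t) + 6*t*exp(-5*t), 2*t^2*exp(-5*t) - 4*t*exp(-5*t) + exp(-5*t), -t^2*exp(-5*t) + t*exp(-5*t)]
  [-2*t^2*exp(-5*t) + 8*t*exp(-5*t), 2*t^2*exp(-5*t) - 6*t*exp(-5*t), -t^2*exp(-5*t) + 2*t*exp(-5*t) + exp(-5*t)]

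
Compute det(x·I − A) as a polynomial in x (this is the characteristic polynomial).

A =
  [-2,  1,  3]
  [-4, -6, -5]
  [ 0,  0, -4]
x^3 + 12*x^2 + 48*x + 64

Expanding det(x·I − A) (e.g. by cofactor expansion or by noting that A is similar to its Jordan form J, which has the same characteristic polynomial as A) gives
  χ_A(x) = x^3 + 12*x^2 + 48*x + 64
which factors as (x + 4)^3. The eigenvalues (with algebraic multiplicities) are λ = -4 with multiplicity 3.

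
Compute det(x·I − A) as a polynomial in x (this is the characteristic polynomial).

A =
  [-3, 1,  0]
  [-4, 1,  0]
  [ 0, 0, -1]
x^3 + 3*x^2 + 3*x + 1

Expanding det(x·I − A) (e.g. by cofactor expansion or by noting that A is similar to its Jordan form J, which has the same characteristic polynomial as A) gives
  χ_A(x) = x^3 + 3*x^2 + 3*x + 1
which factors as (x + 1)^3. The eigenvalues (with algebraic multiplicities) are λ = -1 with multiplicity 3.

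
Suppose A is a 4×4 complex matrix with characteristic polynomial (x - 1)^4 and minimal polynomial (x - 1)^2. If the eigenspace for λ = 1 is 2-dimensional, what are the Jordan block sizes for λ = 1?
Block sizes for λ = 1: [2, 2]

Step 1 — from the characteristic polynomial, algebraic multiplicity of λ = 1 is 4. From dim ker(A − (1)·I) = 2, there are exactly 2 Jordan blocks for λ = 1.
Step 2 — from the minimal polynomial, the factor (x − 1)^2 tells us the largest block for λ = 1 has size 2.
Step 3 — with total size 4, 2 blocks, and largest block 2, the block sizes (in nonincreasing order) are [2, 2].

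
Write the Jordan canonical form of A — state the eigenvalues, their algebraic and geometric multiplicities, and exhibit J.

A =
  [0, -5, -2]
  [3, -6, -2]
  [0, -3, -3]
J_3(-3)

The characteristic polynomial is
  det(x·I − A) = x^3 + 9*x^2 + 27*x + 27 = (x + 3)^3

Eigenvalues and multiplicities (the geometric multiplicity of λ is n − rank(A − λI), which equals the number of Jordan blocks for λ):
  λ = -3: algebraic multiplicity = 3, geometric multiplicity = 1

Determining the block sizes for each eigenvalue:
  λ = -3: one block (gm = 1), so the single block has size am = 3 → block sizes [3]

Assembling the blocks gives a Jordan form
J =
  [-3,  1,  0]
  [ 0, -3,  1]
  [ 0,  0, -3]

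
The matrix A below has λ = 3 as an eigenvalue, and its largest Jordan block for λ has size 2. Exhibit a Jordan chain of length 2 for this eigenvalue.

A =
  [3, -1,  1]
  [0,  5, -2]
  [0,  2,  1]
A Jordan chain for λ = 3 of length 2:
v_1 = (-1, 2, 2)ᵀ
v_2 = (0, 1, 0)ᵀ

Let N = A − (3)·I. We want v_2 with N^2 v_2 = 0 but N^1 v_2 ≠ 0; then v_{j-1} := N · v_j for j = 2, …, 2.

Pick v_2 = (0, 1, 0)ᵀ.
Then v_1 = N · v_2 = (-1, 2, 2)ᵀ.

Sanity check: (A − (3)·I) v_1 = (0, 0, 0)ᵀ = 0. ✓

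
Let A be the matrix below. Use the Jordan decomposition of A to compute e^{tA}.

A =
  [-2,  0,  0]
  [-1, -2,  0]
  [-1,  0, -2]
e^{tA} =
  [exp(-2*t), 0, 0]
  [-t*exp(-2*t), exp(-2*t), 0]
  [-t*exp(-2*t), 0, exp(-2*t)]

Strategy: write A = P · J · P⁻¹ where J is a Jordan canonical form, so e^{tA} = P · e^{tJ} · P⁻¹, and e^{tJ} can be computed block-by-block.

A has Jordan form
J =
  [-2,  1,  0]
  [ 0, -2,  0]
  [ 0,  0, -2]
(up to reordering of blocks).

Per-block formulas:
  For a 2×2 Jordan block J_2(-2): exp(t · J_2(-2)) = e^(-2t)·(I + t·N), where N is the 2×2 nilpotent shift.
  For a 1×1 block at λ = -2: exp(t · [-2]) = [e^(-2t)].

After assembling e^{tJ} and conjugating by P, we get:

e^{tA} =
  [exp(-2*t), 0, 0]
  [-t*exp(-2*t), exp(-2*t), 0]
  [-t*exp(-2*t), 0, exp(-2*t)]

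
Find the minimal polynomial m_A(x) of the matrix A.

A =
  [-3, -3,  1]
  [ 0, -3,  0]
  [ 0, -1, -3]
x^3 + 9*x^2 + 27*x + 27

The characteristic polynomial is χ_A(x) = (x + 3)^3, so the eigenvalues are known. The minimal polynomial is
  m_A(x) = Π_λ (x − λ)^{k_λ}
where k_λ is the size of the *largest* Jordan block for λ (equivalently, the smallest k with (A − λI)^k v = 0 for every generalised eigenvector v of λ).

  λ = -3: largest Jordan block has size 3, contributing (x + 3)^3

So m_A(x) = (x + 3)^3 = x^3 + 9*x^2 + 27*x + 27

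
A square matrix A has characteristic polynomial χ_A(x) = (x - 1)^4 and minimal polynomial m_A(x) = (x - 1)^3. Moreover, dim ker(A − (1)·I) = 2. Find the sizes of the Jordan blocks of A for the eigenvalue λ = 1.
Block sizes for λ = 1: [3, 1]

Step 1 — from the characteristic polynomial, algebraic multiplicity of λ = 1 is 4. From dim ker(A − (1)·I) = 2, there are exactly 2 Jordan blocks for λ = 1.
Step 2 — from the minimal polynomial, the factor (x − 1)^3 tells us the largest block for λ = 1 has size 3.
Step 3 — with total size 4, 2 blocks, and largest block 3, the block sizes (in nonincreasing order) are [3, 1].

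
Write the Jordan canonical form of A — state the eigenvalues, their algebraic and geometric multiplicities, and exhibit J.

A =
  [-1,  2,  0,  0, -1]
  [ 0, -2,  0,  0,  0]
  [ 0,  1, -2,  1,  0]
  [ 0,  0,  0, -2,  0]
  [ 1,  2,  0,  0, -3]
J_2(-2) ⊕ J_2(-2) ⊕ J_1(-2)

The characteristic polynomial is
  det(x·I − A) = x^5 + 10*x^4 + 40*x^3 + 80*x^2 + 80*x + 32 = (x + 2)^5

Eigenvalues and multiplicities (the geometric multiplicity of λ is n − rank(A − λI), which equals the number of Jordan blocks for λ):
  λ = -2: algebraic multiplicity = 5, geometric multiplicity = 3

Determining the block sizes for each eigenvalue:
  λ = -2: with am = 5 and gm = 3, the partition is not yet determined (e.g. several partitions of 5 into 3 parts exist). Let N = A − (-2)·I. Computing rank(N^1) = 2, rank(N^2) = 0; the number of blocks of size ≥ j is rank(N^{j−1}) − rank(N^j), giving [3, 2]. So we have 2 block(s) of size 2, 1 block(s) of size 1 → block sizes [2, 2, 1]

Assembling the blocks gives a Jordan form
J =
  [-2,  1,  0,  0,  0]
  [ 0, -2,  0,  0,  0]
  [ 0,  0, -2,  1,  0]
  [ 0,  0,  0, -2,  0]
  [ 0,  0,  0,  0, -2]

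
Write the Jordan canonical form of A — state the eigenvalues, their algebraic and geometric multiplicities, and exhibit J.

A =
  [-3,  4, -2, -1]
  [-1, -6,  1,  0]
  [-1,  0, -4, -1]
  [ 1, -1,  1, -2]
J_3(-4) ⊕ J_1(-3)

The characteristic polynomial is
  det(x·I − A) = x^4 + 15*x^3 + 84*x^2 + 208*x + 192 = (x + 3)*(x + 4)^3

Eigenvalues and multiplicities (the geometric multiplicity of λ is n − rank(A − λI), which equals the number of Jordan blocks for λ):
  λ = -4: algebraic multiplicity = 3, geometric multiplicity = 1
  λ = -3: algebraic multiplicity = 1, geometric multiplicity = 1

Determining the block sizes for each eigenvalue:
  λ = -4: one block (gm = 1), so the single block has size am = 3 → block sizes [3]
  λ = -3: one block (gm = 1), so the single block has size am = 1 → block sizes [1]

Assembling the blocks gives a Jordan form
J =
  [-4,  1,  0,  0]
  [ 0, -4,  1,  0]
  [ 0,  0, -4,  0]
  [ 0,  0,  0, -3]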